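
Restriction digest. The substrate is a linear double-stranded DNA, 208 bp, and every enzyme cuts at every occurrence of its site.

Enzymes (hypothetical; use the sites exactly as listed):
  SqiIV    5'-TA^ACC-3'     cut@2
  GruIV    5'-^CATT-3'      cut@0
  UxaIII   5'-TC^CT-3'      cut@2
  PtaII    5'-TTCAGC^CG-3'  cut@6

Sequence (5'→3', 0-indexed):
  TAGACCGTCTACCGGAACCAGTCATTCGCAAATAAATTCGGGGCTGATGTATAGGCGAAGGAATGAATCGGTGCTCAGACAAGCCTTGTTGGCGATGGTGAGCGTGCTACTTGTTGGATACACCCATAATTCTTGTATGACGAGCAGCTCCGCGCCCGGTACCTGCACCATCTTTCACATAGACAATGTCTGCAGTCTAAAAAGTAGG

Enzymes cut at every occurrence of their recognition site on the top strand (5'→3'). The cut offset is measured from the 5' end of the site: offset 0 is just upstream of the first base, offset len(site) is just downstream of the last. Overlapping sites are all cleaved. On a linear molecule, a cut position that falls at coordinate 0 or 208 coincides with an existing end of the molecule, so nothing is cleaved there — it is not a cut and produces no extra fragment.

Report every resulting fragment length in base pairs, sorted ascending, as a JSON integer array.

Per-enzyme occurrences:
  SqiIV (TAACC, off=2): no sites
  GruIV CATT/0: at [22] ⇒ [22]
  UxaIII (TCCT, off=2): no sites
  PtaII (TTCAGCCG, off=6): no sites

All cut coordinates (distinct, sorted): [22]

Fragment lengths:
  [0,22): 22 bp
  [22,208): 186 bp

[22,186]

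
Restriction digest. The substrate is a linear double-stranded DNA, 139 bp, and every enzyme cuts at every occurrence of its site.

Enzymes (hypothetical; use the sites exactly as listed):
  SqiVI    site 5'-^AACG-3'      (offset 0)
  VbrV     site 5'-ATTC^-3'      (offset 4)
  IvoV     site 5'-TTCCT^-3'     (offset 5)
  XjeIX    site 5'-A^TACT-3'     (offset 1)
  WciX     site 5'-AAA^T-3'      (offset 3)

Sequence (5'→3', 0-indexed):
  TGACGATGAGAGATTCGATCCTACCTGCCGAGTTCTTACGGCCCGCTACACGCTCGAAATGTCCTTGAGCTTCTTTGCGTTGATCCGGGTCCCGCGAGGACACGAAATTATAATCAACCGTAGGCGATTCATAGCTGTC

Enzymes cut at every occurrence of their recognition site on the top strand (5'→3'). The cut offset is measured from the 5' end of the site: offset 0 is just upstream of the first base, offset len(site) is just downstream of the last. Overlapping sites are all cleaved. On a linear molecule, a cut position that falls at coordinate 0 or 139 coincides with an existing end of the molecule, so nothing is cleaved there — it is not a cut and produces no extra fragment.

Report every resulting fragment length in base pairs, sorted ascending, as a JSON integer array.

[9,16,23,43,48]

Scan for sites:
  SqiVI (AACG, off=0): no sites
  VbrV (ATTC, off=4): starts [12, 126] → cuts [16, 130]
  IvoV (TTCCT, off=5): no sites
  XjeIX (ATACT, off=1): no sites
  WciX (AAAT, off=3): starts [56, 104] → cuts [59, 107]

All cut coordinates (distinct, sorted): [16, 59, 107, 130]

Fragments:
  [0,16): 16 bp
  [16,59): 43 bp
  [59,107): 48 bp
  [107,130): 23 bp
  [130,139): 9 bp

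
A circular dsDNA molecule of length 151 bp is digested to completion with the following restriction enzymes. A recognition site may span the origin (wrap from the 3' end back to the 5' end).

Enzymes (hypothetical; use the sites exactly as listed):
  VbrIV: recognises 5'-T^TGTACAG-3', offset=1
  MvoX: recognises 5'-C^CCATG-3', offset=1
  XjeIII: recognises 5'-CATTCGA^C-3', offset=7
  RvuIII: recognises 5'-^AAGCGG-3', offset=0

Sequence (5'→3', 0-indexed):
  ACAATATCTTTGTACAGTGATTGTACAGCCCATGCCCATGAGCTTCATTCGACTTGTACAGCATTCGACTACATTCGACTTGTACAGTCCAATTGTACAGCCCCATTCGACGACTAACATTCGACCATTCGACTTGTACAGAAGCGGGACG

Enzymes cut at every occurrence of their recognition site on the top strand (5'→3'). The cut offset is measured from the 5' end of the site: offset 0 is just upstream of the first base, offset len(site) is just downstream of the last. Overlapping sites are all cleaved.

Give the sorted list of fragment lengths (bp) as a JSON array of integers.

Scan for sites:
  VbrIV (TTGTACAG, off=1): starts [9, 20, 53, 79, 92, 133] → cuts [10, 21, 54, 80, 93, 134]
  MvoX (CCCATG, off=1): starts [28, 34] → cuts [29, 35]
  XjeIII (CATTCGAC, off=7): starts [45, 61, 71, 103, 117, 125] → cuts [52, 68, 78, 110, 124, 132]
  RvuIII (AAGCGG, off=0): starts [141] → cuts [141]

Pooled cuts: [10, 21, 29, 35, 52, 54, 68, 78, 80, 93, 110, 124, 132, 134, 141]

Fragments:
  10→21: 11 bp
  21→29: 8 bp
  29→35: 6 bp
  35→52: 17 bp
  52→54: 2 bp
  54→68: 14 bp
  68→78: 10 bp
  78→80: 2 bp
  80→93: 13 bp
  93→110: 17 bp
  110→124: 14 bp
  124→132: 8 bp
  132→134: 2 bp
  134→141: 7 bp
  141→10 (wrap): 151-141+10 = 20 bp

[2,2,2,6,7,8,8,10,11,13,14,14,17,17,20]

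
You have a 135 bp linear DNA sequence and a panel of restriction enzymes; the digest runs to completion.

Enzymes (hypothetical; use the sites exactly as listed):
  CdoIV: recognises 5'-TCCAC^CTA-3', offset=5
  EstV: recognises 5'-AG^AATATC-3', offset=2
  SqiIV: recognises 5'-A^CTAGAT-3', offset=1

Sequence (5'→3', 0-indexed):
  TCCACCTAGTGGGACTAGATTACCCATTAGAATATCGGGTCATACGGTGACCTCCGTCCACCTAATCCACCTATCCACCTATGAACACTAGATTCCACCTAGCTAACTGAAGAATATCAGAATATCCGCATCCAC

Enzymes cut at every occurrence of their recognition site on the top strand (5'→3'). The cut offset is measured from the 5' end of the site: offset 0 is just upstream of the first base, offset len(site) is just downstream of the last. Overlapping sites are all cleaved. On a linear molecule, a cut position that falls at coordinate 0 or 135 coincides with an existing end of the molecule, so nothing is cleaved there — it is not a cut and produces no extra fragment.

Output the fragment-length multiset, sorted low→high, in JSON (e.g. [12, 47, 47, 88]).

[5,8,8,9,9,9,11,14,15,16,31]

Per-enzyme occurrences:
  CdoIV TCCACCTA/5: at [0, 56, 65, 73, 93] ⇒ [5, 61, 70, 78, 98]
  EstV AGAATATC/2: at [28, 110, 118] ⇒ [30, 112, 120]
  SqiIV ACTAGAT/1: at [13, 86] ⇒ [14, 87]

Pooled cuts: [5, 14, 30, 61, 70, 78, 87, 98, 112, 120]

Fragment lengths:
  [0,5): 5 bp
  [5,14): 9 bp
  [14,30): 16 bp
  [30,61): 31 bp
  [61,70): 9 bp
  [70,78): 8 bp
  [78,87): 9 bp
  [87,98): 11 bp
  [98,112): 14 bp
  [112,120): 8 bp
  [120,135): 15 bp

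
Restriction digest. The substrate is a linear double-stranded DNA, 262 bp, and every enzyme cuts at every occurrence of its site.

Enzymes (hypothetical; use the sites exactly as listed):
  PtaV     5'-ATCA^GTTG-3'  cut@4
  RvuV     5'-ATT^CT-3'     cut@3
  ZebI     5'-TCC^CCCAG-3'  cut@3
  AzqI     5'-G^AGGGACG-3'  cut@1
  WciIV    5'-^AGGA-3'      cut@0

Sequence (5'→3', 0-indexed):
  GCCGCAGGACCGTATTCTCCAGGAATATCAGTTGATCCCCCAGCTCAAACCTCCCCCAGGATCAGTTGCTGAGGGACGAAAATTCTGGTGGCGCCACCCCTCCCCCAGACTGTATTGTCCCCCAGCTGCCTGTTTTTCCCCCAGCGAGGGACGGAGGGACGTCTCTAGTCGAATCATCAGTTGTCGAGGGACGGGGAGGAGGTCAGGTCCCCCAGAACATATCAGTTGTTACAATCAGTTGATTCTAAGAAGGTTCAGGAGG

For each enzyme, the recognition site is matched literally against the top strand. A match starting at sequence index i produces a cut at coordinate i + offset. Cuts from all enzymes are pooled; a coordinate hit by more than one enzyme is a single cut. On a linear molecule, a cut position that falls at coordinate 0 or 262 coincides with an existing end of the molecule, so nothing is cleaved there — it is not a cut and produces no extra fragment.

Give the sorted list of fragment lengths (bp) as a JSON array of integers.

[3,4,5,6,7,7,7,7,7,8,8,10,10,11,12,13,13,14,14,16,17,19,19,25]

Per-enzyme occurrences:
  PtaV ATCAGTTG/4: at [26, 60, 175, 220, 233] ⇒ [30, 64, 179, 224, 237]
  RvuV ATTCT/3: at [13, 81, 241] ⇒ [16, 84, 244]
  ZebI TCCCCCAG/3: at [35, 51, 100, 117, 136, 207] ⇒ [38, 54, 103, 120, 139, 210]
  AzqI GAGGGACG/1: at [70, 145, 153, 185] ⇒ [71, 146, 154, 186]
  WciIV AGGA/0: at [5, 20, 57, 196, 256] ⇒ [5, 20, 57, 196, 256]

All cut coordinates (distinct, sorted): [5, 16, 20, 30, 38, 54, 57, 64, 71, 84, 103, 120, 139, 146, 154, 179, 186, 196, 210, 224, 237, 244, 256]

Fragments:
  [0,5): 5 bp
  [5,16): 11 bp
  [16,20): 4 bp
  [20,30): 10 bp
  [30,38): 8 bp
  [38,54): 16 bp
  [54,57): 3 bp
  [57,64): 7 bp
  [64,71): 7 bp
  [71,84): 13 bp
  [84,103): 19 bp
  [103,120): 17 bp
  [120,139): 19 bp
  [139,146): 7 bp
  [146,154): 8 bp
  [154,179): 25 bp
  [179,186): 7 bp
  [186,196): 10 bp
  [196,210): 14 bp
  [210,224): 14 bp
  [224,237): 13 bp
  [237,244): 7 bp
  [244,256): 12 bp
  [256,262): 6 bp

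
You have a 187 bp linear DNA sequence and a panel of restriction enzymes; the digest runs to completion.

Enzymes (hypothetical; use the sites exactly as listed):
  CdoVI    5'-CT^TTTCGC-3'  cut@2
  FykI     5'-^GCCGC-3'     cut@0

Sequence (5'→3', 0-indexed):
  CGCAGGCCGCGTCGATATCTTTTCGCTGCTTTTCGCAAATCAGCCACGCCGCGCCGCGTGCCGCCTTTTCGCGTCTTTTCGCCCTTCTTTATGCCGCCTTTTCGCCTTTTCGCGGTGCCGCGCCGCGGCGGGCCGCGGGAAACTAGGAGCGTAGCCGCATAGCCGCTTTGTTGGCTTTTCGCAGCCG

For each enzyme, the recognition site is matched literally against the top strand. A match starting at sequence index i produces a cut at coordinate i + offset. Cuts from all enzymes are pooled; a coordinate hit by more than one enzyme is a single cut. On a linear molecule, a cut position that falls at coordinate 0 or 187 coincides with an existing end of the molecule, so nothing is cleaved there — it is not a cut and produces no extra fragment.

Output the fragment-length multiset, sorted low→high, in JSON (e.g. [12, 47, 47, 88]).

Site scan:
  CdoVI CTTTTCGC/2: at [18, 28, 64, 74, 97, 105, 174] ⇒ [20, 30, 66, 76, 99, 107, 176]
  FykI GCCGC/0: at [5, 47, 52, 59, 92, 116, 121, 131, 153, 161] ⇒ [5, 47, 52, 59, 92, 116, 121, 131, 153, 161]

Pooled cuts: [5, 20, 30, 47, 52, 59, 66, 76, 92, 99, 107, 116, 121, 131, 153, 161, 176]

Fragments:
  [0,5): 5 bp
  [5,20): 15 bp
  [20,30): 10 bp
  [30,47): 17 bp
  [47,52): 5 bp
  [52,59): 7 bp
  [59,66): 7 bp
  [66,76): 10 bp
  [76,92): 16 bp
  [92,99): 7 bp
  [99,107): 8 bp
  [107,116): 9 bp
  [116,121): 5 bp
  [121,131): 10 bp
  [131,153): 22 bp
  [153,161): 8 bp
  [161,176): 15 bp
  [176,187): 11 bp

[5,5,5,7,7,7,8,8,9,10,10,10,11,15,15,16,17,22]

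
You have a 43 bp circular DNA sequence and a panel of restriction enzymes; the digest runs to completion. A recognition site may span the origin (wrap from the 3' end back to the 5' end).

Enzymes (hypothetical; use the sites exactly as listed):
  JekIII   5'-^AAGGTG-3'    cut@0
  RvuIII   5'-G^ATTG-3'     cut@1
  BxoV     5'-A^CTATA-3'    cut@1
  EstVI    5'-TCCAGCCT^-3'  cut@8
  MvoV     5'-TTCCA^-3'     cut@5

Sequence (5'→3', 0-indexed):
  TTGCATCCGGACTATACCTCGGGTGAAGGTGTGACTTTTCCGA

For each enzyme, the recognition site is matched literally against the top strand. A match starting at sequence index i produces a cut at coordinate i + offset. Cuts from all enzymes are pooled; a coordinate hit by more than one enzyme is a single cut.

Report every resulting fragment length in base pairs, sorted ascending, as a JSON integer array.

[12,14,17]

Per-enzyme occurrences:
  JekIII (AAGGTG, off=0): starts [25] → cuts [25]
  RvuIII (GATTG, off=1): starts [41] → cuts [42]
  BxoV (ACTATA, off=1): starts [10] → cuts [11]
  EstVI (TCCAGCCT, off=8): no sites
  MvoV (TTCCA, off=5): no sites

Pooled cuts: [11, 25, 42]

Fragments:
  11→25: 14 bp
  25→42: 17 bp
  42→11 (wrap): 43-42+11 = 12 bp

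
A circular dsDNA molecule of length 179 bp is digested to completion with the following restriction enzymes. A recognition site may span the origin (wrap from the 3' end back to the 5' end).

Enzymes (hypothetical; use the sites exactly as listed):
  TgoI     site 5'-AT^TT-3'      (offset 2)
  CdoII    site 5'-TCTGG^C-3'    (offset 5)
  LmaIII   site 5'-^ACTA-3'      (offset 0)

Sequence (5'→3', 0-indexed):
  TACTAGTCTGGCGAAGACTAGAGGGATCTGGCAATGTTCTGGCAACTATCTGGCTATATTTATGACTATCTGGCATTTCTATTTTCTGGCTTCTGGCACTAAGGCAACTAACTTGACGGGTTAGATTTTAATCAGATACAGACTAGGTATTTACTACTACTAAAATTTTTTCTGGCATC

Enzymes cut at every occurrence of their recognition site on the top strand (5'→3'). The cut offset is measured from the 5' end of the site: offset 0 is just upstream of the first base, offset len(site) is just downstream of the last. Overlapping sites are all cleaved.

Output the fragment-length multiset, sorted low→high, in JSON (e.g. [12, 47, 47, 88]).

[1,2,2,3,3,3,5,5,5,6,6,7,7,8,9,9,9,9,9,10,11,15,15,20]

Scan for sites:
  TgoI (ATTT, off=2): starts [57, 74, 80, 124, 148, 164] → cuts [59, 76, 82, 126, 150, 166]
  CdoII (TCTGGC, off=5): starts [6, 26, 37, 48, 68, 84, 91, 170] → cuts [11, 31, 42, 53, 73, 89, 96, 175]
  LmaIII (ACTA, off=0): starts [1, 16, 44, 64, 97, 106, 141, 152, 155, 158] → cuts [1, 16, 44, 64, 97, 106, 141, 152, 155, 158]

Pooled cuts: [1, 11, 16, 31, 42, 44, 53, 59, 64, 73, 76, 82, 89, 96, 97, 106, 126, 141, 150, 152, 155, 158, 166, 175]

Fragments:
  1→11: 10 bp
  11→16: 5 bp
  16→31: 15 bp
  31→42: 11 bp
  42→44: 2 bp
  44→53: 9 bp
  53→59: 6 bp
  59→64: 5 bp
  64→73: 9 bp
  73→76: 3 bp
  76→82: 6 bp
  82→89: 7 bp
  89→96: 7 bp
  96→97: 1 bp
  97→106: 9 bp
  106→126: 20 bp
  126→141: 15 bp
  141→150: 9 bp
  150→152: 2 bp
  152→155: 3 bp
  155→158: 3 bp
  158→166: 8 bp
  166→175: 9 bp
  175→1 (wrap): 179-175+1 = 5 bp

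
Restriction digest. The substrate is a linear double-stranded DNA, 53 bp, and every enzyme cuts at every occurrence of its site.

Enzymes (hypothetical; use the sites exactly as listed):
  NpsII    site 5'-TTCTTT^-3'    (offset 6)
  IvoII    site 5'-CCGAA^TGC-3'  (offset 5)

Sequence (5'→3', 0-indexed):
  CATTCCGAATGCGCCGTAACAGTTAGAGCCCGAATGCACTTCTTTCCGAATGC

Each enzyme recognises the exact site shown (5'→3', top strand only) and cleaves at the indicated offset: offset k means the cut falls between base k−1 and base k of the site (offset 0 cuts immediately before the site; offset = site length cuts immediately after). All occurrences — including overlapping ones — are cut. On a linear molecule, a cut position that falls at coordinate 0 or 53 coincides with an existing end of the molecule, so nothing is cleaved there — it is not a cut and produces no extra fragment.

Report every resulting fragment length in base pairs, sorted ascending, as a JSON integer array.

Scan for sites:
  NpsII (TTCTTT, off=6): starts [39] → cuts [45]
  IvoII (CCGAATGC, off=5): starts [4, 29, 45] → cuts [9, 34, 50]

Pooled cuts: [9, 34, 45, 50]

Fragments:
  [0,9): 9 bp
  [9,34): 25 bp
  [34,45): 11 bp
  [45,50): 5 bp
  [50,53): 3 bp

[3,5,9,11,25]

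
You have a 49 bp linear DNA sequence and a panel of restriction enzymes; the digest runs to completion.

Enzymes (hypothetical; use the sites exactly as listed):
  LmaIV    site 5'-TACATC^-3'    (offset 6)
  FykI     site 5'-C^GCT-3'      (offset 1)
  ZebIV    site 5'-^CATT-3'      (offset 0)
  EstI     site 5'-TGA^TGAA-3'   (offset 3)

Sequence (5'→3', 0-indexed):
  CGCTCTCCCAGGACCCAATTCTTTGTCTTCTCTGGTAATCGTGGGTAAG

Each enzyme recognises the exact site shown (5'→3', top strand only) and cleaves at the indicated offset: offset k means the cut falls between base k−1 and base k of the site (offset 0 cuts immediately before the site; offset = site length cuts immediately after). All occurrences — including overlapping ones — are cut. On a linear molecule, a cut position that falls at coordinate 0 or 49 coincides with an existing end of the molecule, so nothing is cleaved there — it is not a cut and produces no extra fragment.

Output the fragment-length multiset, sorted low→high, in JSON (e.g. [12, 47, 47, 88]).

[1,48]

Per-enzyme occurrences:
  LmaIV (TACATC, off=6): no sites
  FykI CGCT/1: at [0] ⇒ [1]
  ZebIV (CATT, off=0): no sites
  EstI (TGATGAA, off=3): no sites

All cut coordinates (distinct, sorted): [1]

Fragments:
  [0,1): 1 bp
  [1,49): 48 bp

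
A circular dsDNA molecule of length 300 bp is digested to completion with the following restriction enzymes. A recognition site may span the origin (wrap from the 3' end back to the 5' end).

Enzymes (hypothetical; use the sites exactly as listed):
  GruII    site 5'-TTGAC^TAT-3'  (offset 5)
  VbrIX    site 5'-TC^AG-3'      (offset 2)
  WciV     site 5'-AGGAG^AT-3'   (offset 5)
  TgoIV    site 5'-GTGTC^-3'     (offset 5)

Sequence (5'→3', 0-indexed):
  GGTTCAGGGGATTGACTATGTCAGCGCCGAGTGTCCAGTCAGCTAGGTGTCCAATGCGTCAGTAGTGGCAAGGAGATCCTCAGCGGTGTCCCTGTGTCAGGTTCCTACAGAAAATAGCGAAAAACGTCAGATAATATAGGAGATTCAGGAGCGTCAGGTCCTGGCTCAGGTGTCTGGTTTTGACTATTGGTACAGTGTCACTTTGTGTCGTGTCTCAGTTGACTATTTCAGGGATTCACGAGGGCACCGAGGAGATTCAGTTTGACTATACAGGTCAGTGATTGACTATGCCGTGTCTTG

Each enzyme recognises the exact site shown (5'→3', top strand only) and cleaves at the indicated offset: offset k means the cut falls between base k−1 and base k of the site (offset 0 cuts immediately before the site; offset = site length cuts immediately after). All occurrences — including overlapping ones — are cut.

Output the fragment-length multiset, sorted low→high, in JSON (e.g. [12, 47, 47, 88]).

[2,4,4,5,5,6,6,6,7,7,8,8,8,9,9,9,10,10,10,10,11,11,11,12,13,14,15,15,25,30]

Scan for sites:
  GruII (TTGACTAT, off=5): starts [11, 179, 218, 261, 281] → cuts [16, 184, 223, 266, 286]
  VbrIX (TCAG, off=2): starts [3, 20, 38, 58, 79, 96, 126, 144, 153, 165, 214, 227, 256, 274] → cuts [5, 22, 40, 60, 81, 98, 128, 146, 155, 167, 216, 229, 258, 276]
  WciV (AGGAGAT, off=5): starts [70, 137, 249] → cuts [75, 142, 254]
  TgoIV (GTGTC, off=5): starts [30, 46, 85, 93, 169, 194, 204, 209, 292] → cuts [35, 51, 90, 98, 174, 199, 209, 214, 297]

All cut coordinates (distinct, sorted): [5, 16, 22, 35, 40, 51, 60, 75, 81, 90, 98, 128, 142, 146, 155, 167, 174, 184, 199, 209, 214, 216, 223, 229, 254, 258, 266, 276, 286, 297]

Fragments:
  5→16: 11 bp
  16→22: 6 bp
  22→35: 13 bp
  35→40: 5 bp
  40→51: 11 bp
  51→60: 9 bp
  60→75: 15 bp
  75→81: 6 bp
  81→90: 9 bp
  90→98: 8 bp
  98→128: 30 bp
  128→142: 14 bp
  142→146: 4 bp
  146→155: 9 bp
  155→167: 12 bp
  167→174: 7 bp
  174→184: 10 bp
  184→199: 15 bp
  199→209: 10 bp
  209→214: 5 bp
  214→216: 2 bp
  216→223: 7 bp
  223→229: 6 bp
  229→254: 25 bp
  254→258: 4 bp
  258→266: 8 bp
  266→276: 10 bp
  276→286: 10 bp
  286→297: 11 bp
  297→5 (wrap): 300-297+5 = 8 bp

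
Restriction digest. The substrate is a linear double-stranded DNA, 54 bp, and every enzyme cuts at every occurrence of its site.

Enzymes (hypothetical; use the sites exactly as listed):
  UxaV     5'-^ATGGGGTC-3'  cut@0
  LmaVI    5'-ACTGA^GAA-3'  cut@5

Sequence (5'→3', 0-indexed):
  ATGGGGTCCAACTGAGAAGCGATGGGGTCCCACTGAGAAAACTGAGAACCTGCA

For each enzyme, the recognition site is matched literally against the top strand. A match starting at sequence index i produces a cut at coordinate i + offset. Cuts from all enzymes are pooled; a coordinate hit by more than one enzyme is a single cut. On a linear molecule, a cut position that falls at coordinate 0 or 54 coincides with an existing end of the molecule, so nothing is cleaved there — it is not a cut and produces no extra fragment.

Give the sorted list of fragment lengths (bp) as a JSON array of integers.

[6,9,9,15,15]

Site scan:
  UxaV (ATGGGGTC, off=0): starts [0, 21] → cuts [21] (position 0 is a terminus of the linear molecule — no cut)
  LmaVI (ACTGAGAA, off=5): starts [10, 31, 40] → cuts [15, 36, 45]

All cut coordinates (distinct, sorted): [15, 21, 36, 45]

Fragments:
  [0,15): 15 bp
  [15,21): 6 bp
  [21,36): 15 bp
  [36,45): 9 bp
  [45,54): 9 bp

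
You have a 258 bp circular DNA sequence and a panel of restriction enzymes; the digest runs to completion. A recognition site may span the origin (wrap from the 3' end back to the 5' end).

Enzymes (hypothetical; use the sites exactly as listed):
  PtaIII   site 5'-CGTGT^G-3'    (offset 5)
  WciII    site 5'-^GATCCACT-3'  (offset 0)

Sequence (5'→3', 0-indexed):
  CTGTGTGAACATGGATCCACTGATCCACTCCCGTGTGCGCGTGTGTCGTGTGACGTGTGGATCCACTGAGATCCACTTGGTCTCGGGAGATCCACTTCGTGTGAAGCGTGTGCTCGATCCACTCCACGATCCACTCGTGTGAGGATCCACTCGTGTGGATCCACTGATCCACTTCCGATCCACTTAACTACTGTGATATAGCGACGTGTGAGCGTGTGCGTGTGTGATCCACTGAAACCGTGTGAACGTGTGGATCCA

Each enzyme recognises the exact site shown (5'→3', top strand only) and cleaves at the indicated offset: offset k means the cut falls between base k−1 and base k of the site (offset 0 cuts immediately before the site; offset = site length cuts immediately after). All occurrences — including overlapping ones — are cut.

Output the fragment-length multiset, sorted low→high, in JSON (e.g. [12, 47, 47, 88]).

[1,1,1,2,3,4,6,7,7,8,8,8,8,8,9,10,11,12,13,13,14,15,18,19,19,33]

Site scan:
  PtaIII CGTGTG/5: at [31, 39, 46, 53, 97, 106, 135, 151, 204, 212, 218, 238, 246] ⇒ [36, 44, 51, 58, 102, 111, 140, 156, 209, 217, 223, 243, 251]
  WciII GATCCACT/0: at [13, 21, 59, 69, 88, 115, 127, 143, 157, 165, 176, 225, 252] ⇒ [13, 21, 59, 69, 88, 115, 127, 143, 157, 165, 176, 225, 252]

All cut coordinates (distinct, sorted): [13, 21, 36, 44, 51, 58, 59, 69, 88, 102, 111, 115, 127, 140, 143, 156, 157, 165, 176, 209, 217, 223, 225, 243, 251, 252]

Fragment lengths:
  13→21: 8 bp
  21→36: 15 bp
  36→44: 8 bp
  44→51: 7 bp
  51→58: 7 bp
  58→59: 1 bp
  59→69: 10 bp
  69→88: 19 bp
  88→102: 14 bp
  102→111: 9 bp
  111→115: 4 bp
  115→127: 12 bp
  127→140: 13 bp
  140→143: 3 bp
  143→156: 13 bp
  156→157: 1 bp
  157→165: 8 bp
  165→176: 11 bp
  176→209: 33 bp
  209→217: 8 bp
  217→223: 6 bp
  223→225: 2 bp
  225→243: 18 bp
  243→251: 8 bp
  251→252: 1 bp
  252→13 (wrap): 258-252+13 = 19 bp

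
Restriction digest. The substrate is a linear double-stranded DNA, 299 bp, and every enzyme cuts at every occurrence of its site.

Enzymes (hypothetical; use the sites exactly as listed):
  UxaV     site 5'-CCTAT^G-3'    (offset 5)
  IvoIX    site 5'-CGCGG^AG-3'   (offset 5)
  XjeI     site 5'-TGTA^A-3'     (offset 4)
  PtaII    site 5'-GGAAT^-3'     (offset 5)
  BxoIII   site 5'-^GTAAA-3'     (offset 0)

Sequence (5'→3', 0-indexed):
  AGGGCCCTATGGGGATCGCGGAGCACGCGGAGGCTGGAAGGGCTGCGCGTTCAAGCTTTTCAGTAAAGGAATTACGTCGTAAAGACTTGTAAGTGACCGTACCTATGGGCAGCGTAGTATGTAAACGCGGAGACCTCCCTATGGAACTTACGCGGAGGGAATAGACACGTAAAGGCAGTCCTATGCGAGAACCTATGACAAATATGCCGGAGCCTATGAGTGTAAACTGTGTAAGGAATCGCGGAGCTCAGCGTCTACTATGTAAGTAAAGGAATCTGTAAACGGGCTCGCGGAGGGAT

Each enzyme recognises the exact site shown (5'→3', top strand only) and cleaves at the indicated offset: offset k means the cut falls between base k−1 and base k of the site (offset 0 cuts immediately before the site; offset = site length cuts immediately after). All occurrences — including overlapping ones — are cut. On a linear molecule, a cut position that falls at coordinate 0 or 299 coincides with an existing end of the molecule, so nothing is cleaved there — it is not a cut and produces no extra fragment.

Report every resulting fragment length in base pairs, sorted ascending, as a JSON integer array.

Scan for sites:
  UxaV CCTATG/5: at [5, 101, 137, 179, 191, 212] ⇒ [10, 106, 142, 184, 196, 217]
  IvoIX CGCGGAG/5: at [16, 25, 125, 150, 239, 288] ⇒ [21, 30, 130, 155, 244, 293]
  XjeI TGTAA/4: at [87, 119, 220, 229, 260, 276] ⇒ [91, 123, 224, 233, 264, 280]
  PtaII GGAAT/5: at [67, 157, 234, 270] ⇒ [72, 162, 239, 275]
  BxoIII GTAAA/0: at [62, 78, 120, 168, 221, 265, 277] ⇒ [62, 78, 120, 168, 221, 265, 277]

All cut coordinates (distinct, sorted): [10, 21, 30, 62, 72, 78, 91, 106, 120, 123, 130, 142, 155, 162, 168, 184, 196, 217, 221, 224, 233, 239, 244, 264, 265, 275, 277, 280, 293]

Fragments:
  [0,10): 10 bp
  [10,21): 11 bp
  [21,30): 9 bp
  [30,62): 32 bp
  [62,72): 10 bp
  [72,78): 6 bp
  [78,91): 13 bp
  [91,106): 15 bp
  [106,120): 14 bp
  [120,123): 3 bp
  [123,130): 7 bp
  [130,142): 12 bp
  [142,155): 13 bp
  [155,162): 7 bp
  [162,168): 6 bp
  [168,184): 16 bp
  [184,196): 12 bp
  [196,217): 21 bp
  [217,221): 4 bp
  [221,224): 3 bp
  [224,233): 9 bp
  [233,239): 6 bp
  [239,244): 5 bp
  [244,264): 20 bp
  [264,265): 1 bp
  [265,275): 10 bp
  [275,277): 2 bp
  [277,280): 3 bp
  [280,293): 13 bp
  [293,299): 6 bp

[1,2,3,3,3,4,5,6,6,6,6,7,7,9,9,10,10,10,11,12,12,13,13,13,14,15,16,20,21,32]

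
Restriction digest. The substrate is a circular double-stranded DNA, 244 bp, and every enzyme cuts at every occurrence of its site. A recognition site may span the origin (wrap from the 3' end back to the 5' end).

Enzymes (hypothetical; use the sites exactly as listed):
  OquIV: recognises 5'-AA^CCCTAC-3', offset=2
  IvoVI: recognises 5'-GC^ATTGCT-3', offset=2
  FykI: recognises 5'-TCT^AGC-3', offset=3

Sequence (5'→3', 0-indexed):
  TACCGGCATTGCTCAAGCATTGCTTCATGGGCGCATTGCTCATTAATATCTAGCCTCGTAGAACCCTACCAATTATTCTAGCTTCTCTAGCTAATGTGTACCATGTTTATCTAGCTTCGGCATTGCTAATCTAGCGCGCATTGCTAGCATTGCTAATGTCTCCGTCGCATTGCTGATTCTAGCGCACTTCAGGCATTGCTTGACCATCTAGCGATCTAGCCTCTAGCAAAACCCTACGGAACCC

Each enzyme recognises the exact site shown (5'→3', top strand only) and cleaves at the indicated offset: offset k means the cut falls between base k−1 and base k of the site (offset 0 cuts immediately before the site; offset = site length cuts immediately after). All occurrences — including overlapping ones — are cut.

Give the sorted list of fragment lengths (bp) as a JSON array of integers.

[7,7,7,8,9,9,9,10,10,11,11,12,12,14,15,16,16,17,20,24]

Per-enzyme occurrences:
  OquIV (AACCCTAC, off=2): starts [61, 229, 239] → cuts [63, 231, 241]
  IvoVI (GCATTGCT, off=2): starts [5, 16, 32, 119, 137, 146, 166, 192] → cuts [7, 18, 34, 121, 139, 148, 168, 194]
  FykI (TCTAGC, off=3): starts [48, 76, 85, 109, 129, 177, 206, 214, 221] → cuts [51, 79, 88, 112, 132, 180, 209, 217, 224]

Pooled cuts: [7, 18, 34, 51, 63, 79, 88, 112, 121, 132, 139, 148, 168, 180, 194, 209, 217, 224, 231, 241]

Fragment lengths:
  7→18: 11 bp
  18→34: 16 bp
  34→51: 17 bp
  51→63: 12 bp
  63→79: 16 bp
  79→88: 9 bp
  88→112: 24 bp
  112→121: 9 bp
  121→132: 11 bp
  132→139: 7 bp
  139→148: 9 bp
  148→168: 20 bp
  168→180: 12 bp
  180→194: 14 bp
  194→209: 15 bp
  209→217: 8 bp
  217→224: 7 bp
  224→231: 7 bp
  231→241: 10 bp
  241→7 (wrap): 244-241+7 = 10 bp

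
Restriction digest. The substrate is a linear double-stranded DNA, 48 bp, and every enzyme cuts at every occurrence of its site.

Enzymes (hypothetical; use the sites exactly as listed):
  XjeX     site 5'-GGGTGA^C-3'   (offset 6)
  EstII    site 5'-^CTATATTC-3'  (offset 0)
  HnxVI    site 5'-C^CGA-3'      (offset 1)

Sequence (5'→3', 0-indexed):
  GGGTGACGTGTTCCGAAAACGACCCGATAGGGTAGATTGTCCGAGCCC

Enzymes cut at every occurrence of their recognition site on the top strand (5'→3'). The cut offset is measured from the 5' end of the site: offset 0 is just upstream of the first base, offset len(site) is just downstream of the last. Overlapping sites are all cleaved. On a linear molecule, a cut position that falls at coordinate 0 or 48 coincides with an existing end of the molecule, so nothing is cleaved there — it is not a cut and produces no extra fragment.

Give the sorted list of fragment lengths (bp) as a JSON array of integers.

[6,7,7,11,17]

Scan for sites:
  XjeX GGGTGAC/6: at [0] ⇒ [6]
  EstII (CTATATTC, off=0): no sites
  HnxVI CCGA/1: at [12, 23, 40] ⇒ [13, 24, 41]

Pooled cuts: [6, 13, 24, 41]

Fragments:
  [0,6): 6 bp
  [6,13): 7 bp
  [13,24): 11 bp
  [24,41): 17 bp
  [41,48): 7 bp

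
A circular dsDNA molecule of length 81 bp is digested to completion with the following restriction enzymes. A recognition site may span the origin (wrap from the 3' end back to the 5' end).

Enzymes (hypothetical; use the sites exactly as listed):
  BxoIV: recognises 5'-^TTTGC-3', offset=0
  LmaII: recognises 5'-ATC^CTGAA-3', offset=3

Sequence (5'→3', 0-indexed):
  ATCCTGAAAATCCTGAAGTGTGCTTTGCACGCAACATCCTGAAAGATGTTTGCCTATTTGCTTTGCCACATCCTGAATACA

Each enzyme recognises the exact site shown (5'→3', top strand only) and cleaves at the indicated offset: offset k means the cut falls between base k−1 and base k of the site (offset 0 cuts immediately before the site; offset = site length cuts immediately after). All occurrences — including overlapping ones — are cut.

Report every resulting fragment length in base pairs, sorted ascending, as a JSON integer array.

Scan for sites:
  BxoIV (TTTGC, off=0): starts [23, 48, 56, 61] → cuts [23, 48, 56, 61]
  LmaII (ATCCTGAA, off=3): starts [0, 9, 35, 69] → cuts [3, 12, 38, 72]

All cut coordinates (distinct, sorted): [3, 12, 23, 38, 48, 56, 61, 72]

Fragments:
  3→12: 9 bp
  12→23: 11 bp
  23→38: 15 bp
  38→48: 10 bp
  48→56: 8 bp
  56→61: 5 bp
  61→72: 11 bp
  72→3 (wrap): 81-72+3 = 12 bp

[5,8,9,10,11,11,12,15]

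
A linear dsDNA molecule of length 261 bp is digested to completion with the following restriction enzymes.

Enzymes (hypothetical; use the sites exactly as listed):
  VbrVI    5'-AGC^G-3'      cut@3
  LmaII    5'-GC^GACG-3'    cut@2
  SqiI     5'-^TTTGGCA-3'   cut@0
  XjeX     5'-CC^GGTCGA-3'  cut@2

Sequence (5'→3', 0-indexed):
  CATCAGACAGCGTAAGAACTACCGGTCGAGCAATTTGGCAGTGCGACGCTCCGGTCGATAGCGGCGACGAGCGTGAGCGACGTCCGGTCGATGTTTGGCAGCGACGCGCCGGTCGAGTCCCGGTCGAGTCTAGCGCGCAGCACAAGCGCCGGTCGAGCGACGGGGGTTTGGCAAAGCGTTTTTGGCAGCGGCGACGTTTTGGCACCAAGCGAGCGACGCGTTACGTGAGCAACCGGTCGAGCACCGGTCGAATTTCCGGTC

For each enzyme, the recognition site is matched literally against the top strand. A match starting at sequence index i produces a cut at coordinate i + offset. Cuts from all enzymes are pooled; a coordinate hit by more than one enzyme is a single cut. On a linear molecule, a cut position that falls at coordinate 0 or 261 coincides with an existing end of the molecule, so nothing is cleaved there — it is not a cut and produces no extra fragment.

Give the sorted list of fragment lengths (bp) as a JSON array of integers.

[3,3,3,3,4,5,6,7,7,8,8,8,8,8,9,9,10,10,11,11,11,11,11,12,13,13,13,16,20]

Site scan:
  VbrVI AGCG/3: at [8, 59, 69, 75, 99, 131, 144, 155, 174, 186, 207, 211] ⇒ [11, 62, 72, 78, 102, 134, 147, 158, 177, 189, 210, 214]
  LmaII GCGACG/2: at [42, 63, 76, 100, 156, 190, 212] ⇒ [44, 65, 78, 102, 158, 192, 214]
  SqiI TTTGGCA/0: at [33, 93, 166, 180, 197] ⇒ [33, 93, 166, 180, 197]
  XjeX CCGGTCGA/2: at [21, 50, 83, 108, 119, 148, 232, 243] ⇒ [23, 52, 85, 110, 121, 150, 234, 245]

Pooled cuts: [11, 23, 33, 44, 52, 62, 65, 72, 78, 85, 93, 102, 110, 121, 134, 147, 150, 158, 166, 177, 180, 189, 192, 197, 210, 214, 234, 245]

Fragments:
  [0,11): 11 bp
  [11,23): 12 bp
  [23,33): 10 bp
  [33,44): 11 bp
  [44,52): 8 bp
  [52,62): 10 bp
  [62,65): 3 bp
  [65,72): 7 bp
  [72,78): 6 bp
  [78,85): 7 bp
  [85,93): 8 bp
  [93,102): 9 bp
  [102,110): 8 bp
  [110,121): 11 bp
  [121,134): 13 bp
  [134,147): 13 bp
  [147,150): 3 bp
  [150,158): 8 bp
  [158,166): 8 bp
  [166,177): 11 bp
  [177,180): 3 bp
  [180,189): 9 bp
  [189,192): 3 bp
  [192,197): 5 bp
  [197,210): 13 bp
  [210,214): 4 bp
  [214,234): 20 bp
  [234,245): 11 bp
  [245,261): 16 bp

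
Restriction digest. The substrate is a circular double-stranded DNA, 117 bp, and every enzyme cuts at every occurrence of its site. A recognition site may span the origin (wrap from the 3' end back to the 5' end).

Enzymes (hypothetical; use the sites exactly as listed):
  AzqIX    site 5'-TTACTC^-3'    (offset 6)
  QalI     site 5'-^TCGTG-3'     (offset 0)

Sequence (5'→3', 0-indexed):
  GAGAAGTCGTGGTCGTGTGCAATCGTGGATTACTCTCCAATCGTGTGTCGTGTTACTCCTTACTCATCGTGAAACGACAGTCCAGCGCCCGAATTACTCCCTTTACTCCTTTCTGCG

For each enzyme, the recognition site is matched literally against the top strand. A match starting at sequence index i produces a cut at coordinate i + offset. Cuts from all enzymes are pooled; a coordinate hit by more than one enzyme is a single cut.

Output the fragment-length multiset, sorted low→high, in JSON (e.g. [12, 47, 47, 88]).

Per-enzyme occurrences:
  AzqIX TTACTC/6: at [29, 52, 59, 93, 102] ⇒ [35, 58, 65, 99, 108]
  QalI TCGTG/0: at [6, 12, 22, 40, 47, 66] ⇒ [6, 12, 22, 40, 47, 66]

All cut coordinates (distinct, sorted): [6, 12, 22, 35, 40, 47, 58, 65, 66, 99, 108]

Fragments:
  6→12: 6 bp
  12→22: 10 bp
  22→35: 13 bp
  35→40: 5 bp
  40→47: 7 bp
  47→58: 11 bp
  58→65: 7 bp
  65→66: 1 bp
  66→99: 33 bp
  99→108: 9 bp
  108→6 (wrap): 117-108+6 = 15 bp

[1,5,6,7,7,9,10,11,13,15,33]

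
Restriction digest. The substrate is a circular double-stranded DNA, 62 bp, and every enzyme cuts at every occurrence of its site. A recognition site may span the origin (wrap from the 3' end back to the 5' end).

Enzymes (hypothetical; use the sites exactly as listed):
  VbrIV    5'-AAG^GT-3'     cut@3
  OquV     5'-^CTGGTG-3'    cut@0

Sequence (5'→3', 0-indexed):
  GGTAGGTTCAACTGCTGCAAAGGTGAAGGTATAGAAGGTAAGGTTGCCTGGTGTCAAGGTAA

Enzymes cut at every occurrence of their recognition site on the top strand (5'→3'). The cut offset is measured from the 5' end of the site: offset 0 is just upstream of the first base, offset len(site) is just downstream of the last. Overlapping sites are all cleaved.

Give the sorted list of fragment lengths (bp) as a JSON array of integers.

[5,5,5,6,9,11,21]

Site scan:
  VbrIV AAGGT/3: at [19, 25, 34, 39, 55, 60] ⇒ [1, 22, 28, 37, 42, 58]
  OquV CTGGTG/0: at [47] ⇒ [47]

All cut coordinates (distinct, sorted): [1, 22, 28, 37, 42, 47, 58]

Fragment lengths:
  1→22: 21 bp
  22→28: 6 bp
  28→37: 9 bp
  37→42: 5 bp
  42→47: 5 bp
  47→58: 11 bp
  58→1 (wrap): 62-58+1 = 5 bp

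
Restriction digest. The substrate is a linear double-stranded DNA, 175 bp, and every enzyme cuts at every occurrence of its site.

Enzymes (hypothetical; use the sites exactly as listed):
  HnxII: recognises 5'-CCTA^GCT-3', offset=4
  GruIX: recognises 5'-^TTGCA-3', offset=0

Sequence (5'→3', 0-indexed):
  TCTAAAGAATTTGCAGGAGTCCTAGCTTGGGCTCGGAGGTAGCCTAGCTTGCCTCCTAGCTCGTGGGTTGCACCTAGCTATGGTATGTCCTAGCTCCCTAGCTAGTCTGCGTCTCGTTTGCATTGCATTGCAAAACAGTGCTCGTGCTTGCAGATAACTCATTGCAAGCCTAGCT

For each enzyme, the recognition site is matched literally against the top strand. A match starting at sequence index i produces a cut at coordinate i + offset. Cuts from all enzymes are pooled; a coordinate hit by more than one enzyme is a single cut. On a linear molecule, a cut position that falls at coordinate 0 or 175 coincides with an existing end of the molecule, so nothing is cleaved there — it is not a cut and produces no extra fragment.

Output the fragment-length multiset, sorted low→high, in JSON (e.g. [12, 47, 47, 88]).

Site scan:
  HnxII (CCTAGCT, off=4): starts [20, 42, 54, 72, 88, 96, 168] → cuts [24, 46, 58, 76, 92, 100, 172]
  GruIX (TTGCA, off=0): starts [10, 67, 117, 122, 127, 147, 161] → cuts [10, 67, 117, 122, 127, 147, 161]

Pooled cuts: [10, 24, 46, 58, 67, 76, 92, 100, 117, 122, 127, 147, 161, 172]

Fragments:
  [0,10): 10 bp
  [10,24): 14 bp
  [24,46): 22 bp
  [46,58): 12 bp
  [58,67): 9 bp
  [67,76): 9 bp
  [76,92): 16 bp
  [92,100): 8 bp
  [100,117): 17 bp
  [117,122): 5 bp
  [122,127): 5 bp
  [127,147): 20 bp
  [147,161): 14 bp
  [161,172): 11 bp
  [172,175): 3 bp

[3,5,5,8,9,9,10,11,12,14,14,16,17,20,22]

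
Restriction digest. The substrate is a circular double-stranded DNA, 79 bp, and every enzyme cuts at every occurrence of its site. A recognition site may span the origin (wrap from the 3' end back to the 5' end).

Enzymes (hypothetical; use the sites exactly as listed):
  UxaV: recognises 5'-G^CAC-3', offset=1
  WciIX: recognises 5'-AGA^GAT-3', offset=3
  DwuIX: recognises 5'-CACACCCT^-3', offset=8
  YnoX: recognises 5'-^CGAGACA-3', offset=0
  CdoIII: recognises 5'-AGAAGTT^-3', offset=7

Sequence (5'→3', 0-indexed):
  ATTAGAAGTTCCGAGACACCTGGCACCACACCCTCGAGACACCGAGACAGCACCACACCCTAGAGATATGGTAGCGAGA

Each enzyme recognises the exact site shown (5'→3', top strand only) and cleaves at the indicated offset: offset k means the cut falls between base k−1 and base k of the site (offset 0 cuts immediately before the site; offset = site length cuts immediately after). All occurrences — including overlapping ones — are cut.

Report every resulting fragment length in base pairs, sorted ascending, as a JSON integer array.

[1,3,8,8,11,11,12,25]

Site scan:
  UxaV (GCAC, off=1): starts [22, 49] → cuts [23, 50]
  WciIX (AGAGAT, off=3): starts [61] → cuts [64]
  DwuIX (CACACCCT, off=8): starts [26, 53] → cuts [34, 61]
  YnoX (CGAGACA, off=0): starts [11, 34, 42] → cuts [11, 34, 42]
  CdoIII (AGAAGTT, off=7): starts [3] → cuts [10]

All cut coordinates (distinct, sorted): [10, 11, 23, 34, 42, 50, 61, 64]

Fragments:
  10→11: 1 bp
  11→23: 12 bp
  23→34: 11 bp
  34→42: 8 bp
  42→50: 8 bp
  50→61: 11 bp
  61→64: 3 bp
  64→10 (wrap): 79-64+10 = 25 bp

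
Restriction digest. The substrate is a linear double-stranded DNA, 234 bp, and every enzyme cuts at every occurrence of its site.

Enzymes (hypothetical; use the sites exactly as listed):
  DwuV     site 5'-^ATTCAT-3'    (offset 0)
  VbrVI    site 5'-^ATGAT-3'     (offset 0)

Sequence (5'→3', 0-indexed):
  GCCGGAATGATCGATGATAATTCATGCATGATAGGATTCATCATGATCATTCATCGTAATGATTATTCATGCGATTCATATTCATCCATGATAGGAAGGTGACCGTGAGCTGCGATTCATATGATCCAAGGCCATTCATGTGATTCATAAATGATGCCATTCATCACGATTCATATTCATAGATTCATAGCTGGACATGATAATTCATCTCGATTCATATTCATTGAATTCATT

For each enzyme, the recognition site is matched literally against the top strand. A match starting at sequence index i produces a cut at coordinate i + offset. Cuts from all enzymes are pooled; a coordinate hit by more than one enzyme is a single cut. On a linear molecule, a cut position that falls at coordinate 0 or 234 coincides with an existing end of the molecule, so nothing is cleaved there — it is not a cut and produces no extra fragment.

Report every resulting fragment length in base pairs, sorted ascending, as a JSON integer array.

[6,6,6,6,6,6,6,6,6,7,7,7,8,8,8,8,8,8,9,9,9,10,10,10,13,14,27]

Per-enzyme occurrences:
  DwuV ATTCAT/0: at [19, 35, 48, 64, 73, 79, 114, 133, 142, 158, 168, 174, 182, 202, 212, 218, 227] ⇒ [19, 35, 48, 64, 73, 79, 114, 133, 142, 158, 168, 174, 182, 202, 212, 218, 227]
  VbrVI ATGAT/0: at [6, 13, 27, 42, 58, 87, 120, 150, 196] ⇒ [6, 13, 27, 42, 58, 87, 120, 150, 196]

All cut coordinates (distinct, sorted): [6, 13, 19, 27, 35, 42, 48, 58, 64, 73, 79, 87, 114, 120, 133, 142, 150, 158, 168, 174, 182, 196, 202, 212, 218, 227]

Fragment lengths:
  [0,6): 6 bp
  [6,13): 7 bp
  [13,19): 6 bp
  [19,27): 8 bp
  [27,35): 8 bp
  [35,42): 7 bp
  [42,48): 6 bp
  [48,58): 10 bp
  [58,64): 6 bp
  [64,73): 9 bp
  [73,79): 6 bp
  [79,87): 8 bp
  [87,114): 27 bp
  [114,120): 6 bp
  [120,133): 13 bp
  [133,142): 9 bp
  [142,150): 8 bp
  [150,158): 8 bp
  [158,168): 10 bp
  [168,174): 6 bp
  [174,182): 8 bp
  [182,196): 14 bp
  [196,202): 6 bp
  [202,212): 10 bp
  [212,218): 6 bp
  [218,227): 9 bp
  [227,234): 7 bp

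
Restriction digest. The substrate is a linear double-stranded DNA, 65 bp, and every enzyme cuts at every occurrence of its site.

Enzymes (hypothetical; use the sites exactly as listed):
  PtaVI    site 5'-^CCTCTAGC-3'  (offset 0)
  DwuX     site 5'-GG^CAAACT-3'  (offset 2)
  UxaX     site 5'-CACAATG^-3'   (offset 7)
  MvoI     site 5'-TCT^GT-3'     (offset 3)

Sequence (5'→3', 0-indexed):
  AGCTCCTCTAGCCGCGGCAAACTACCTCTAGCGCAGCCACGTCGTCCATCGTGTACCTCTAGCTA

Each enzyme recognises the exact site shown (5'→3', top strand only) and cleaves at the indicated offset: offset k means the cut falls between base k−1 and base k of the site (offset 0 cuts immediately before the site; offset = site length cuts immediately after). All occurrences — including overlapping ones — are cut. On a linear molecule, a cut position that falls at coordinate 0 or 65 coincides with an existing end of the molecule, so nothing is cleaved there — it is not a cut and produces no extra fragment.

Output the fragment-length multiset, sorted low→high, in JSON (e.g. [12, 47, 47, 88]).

[4,7,10,13,31]

Site scan:
  PtaVI CCTCTAGC/0: at [4, 24, 55] ⇒ [4, 24, 55]
  DwuX GGCAAACT/2: at [15] ⇒ [17]
  UxaX (CACAATG, off=7): no sites
  MvoI (TCTGT, off=3): no sites

All cut coordinates (distinct, sorted): [4, 17, 24, 55]

Fragment lengths:
  [0,4): 4 bp
  [4,17): 13 bp
  [17,24): 7 bp
  [24,55): 31 bp
  [55,65): 10 bp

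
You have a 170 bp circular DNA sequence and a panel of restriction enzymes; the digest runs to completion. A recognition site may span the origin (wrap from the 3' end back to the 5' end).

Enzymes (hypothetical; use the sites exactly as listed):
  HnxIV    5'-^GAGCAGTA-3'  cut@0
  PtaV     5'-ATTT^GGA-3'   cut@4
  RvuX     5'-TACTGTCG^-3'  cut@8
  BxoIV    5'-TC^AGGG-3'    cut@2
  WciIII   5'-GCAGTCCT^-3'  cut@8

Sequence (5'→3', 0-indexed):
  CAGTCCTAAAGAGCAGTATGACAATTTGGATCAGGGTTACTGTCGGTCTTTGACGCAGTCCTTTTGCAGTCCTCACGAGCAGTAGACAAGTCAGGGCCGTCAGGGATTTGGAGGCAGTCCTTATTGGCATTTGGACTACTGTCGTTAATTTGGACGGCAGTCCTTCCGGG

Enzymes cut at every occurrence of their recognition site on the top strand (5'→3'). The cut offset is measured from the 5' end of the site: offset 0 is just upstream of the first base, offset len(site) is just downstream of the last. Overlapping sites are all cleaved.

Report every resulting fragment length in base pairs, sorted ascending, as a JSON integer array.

Site scan:
  HnxIV GAGCAGTA/0: at [10, 76] ⇒ [10, 76]
  PtaV ATTTGGA/4: at [23, 105, 128, 147] ⇒ [27, 109, 132, 151]
  RvuX TACTGTCG/8: at [37, 136] ⇒ [45, 144]
  BxoIV TCAGGG/2: at [30, 90, 99] ⇒ [32, 92, 101]
  WciIII GCAGTCCT/8: at [54, 65, 113, 156, 169] ⇒ [7, 62, 73, 121, 164]

Pooled cuts: [7, 10, 27, 32, 45, 62, 73, 76, 92, 101, 109, 121, 132, 144, 151, 164]

Fragment lengths:
  7→10: 3 bp
  10→27: 17 bp
  27→32: 5 bp
  32→45: 13 bp
  45→62: 17 bp
  62→73: 11 bp
  73→76: 3 bp
  76→92: 16 bp
  92→101: 9 bp
  101→109: 8 bp
  109→121: 12 bp
  121→132: 11 bp
  132→144: 12 bp
  144→151: 7 bp
  151→164: 13 bp
  164→7 (wrap): 170-164+7 = 13 bp

[3,3,5,7,8,9,11,11,12,12,13,13,13,16,17,17]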